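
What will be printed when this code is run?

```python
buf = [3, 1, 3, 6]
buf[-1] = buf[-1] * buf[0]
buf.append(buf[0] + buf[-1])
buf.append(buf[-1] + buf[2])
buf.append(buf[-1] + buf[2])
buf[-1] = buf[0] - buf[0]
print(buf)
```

[3, 1, 3, 18, 21, 24, 0]

buf[-1] = buf[-1]*buf[0] = 6*3 = 18 → [3, 1, 3, 18]
append buf[0]+buf[-1] = 3+18 = 21 → [3, 1, 3, 18, 21]
append buf[-1]+buf[2] = 21+3 = 24 → [3, 1, 3, 18, 21, 24]
append buf[-1]+buf[2] = 24+3 = 27 → [3, 1, 3, 18, 21, 24, 27]
buf[-1] = buf[0]-buf[0] = 3-3 = 0 → [3, 1, 3, 18, 21, 24, 0]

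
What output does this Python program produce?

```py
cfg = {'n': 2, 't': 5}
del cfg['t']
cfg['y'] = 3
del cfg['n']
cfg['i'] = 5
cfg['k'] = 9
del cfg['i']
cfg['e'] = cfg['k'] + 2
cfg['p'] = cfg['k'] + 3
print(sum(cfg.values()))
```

35

del 't' → {'n': 2}
cfg['y'] = 3 → {'n': 2, 'y': 3}
del 'n' → {'y': 3}
cfg['i'] = 5 → {'y': 3, 'i': 5}
cfg['k'] = 9 → {'y': 3, 'i': 5, 'k': 9}
del 'i' → {'y': 3, 'k': 9}
cfg['e'] = cfg['k']+2 = 11 → {'y': 3, 'k': 9, 'e': 11}
cfg['p'] = cfg['k']+3 = 12 → {'y': 3, 'k': 9, 'e': 11, 'p': 12}
sum of values = 35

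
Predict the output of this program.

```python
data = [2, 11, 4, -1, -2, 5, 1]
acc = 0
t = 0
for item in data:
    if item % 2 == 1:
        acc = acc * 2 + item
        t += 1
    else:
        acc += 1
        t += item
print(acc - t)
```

item=2: not odd, acc = 0+1 = 1; t=2
item=11: odd, acc = 1*2+11 = 13; t=3
item=4: not odd, acc = 13+1 = 14; t=7
item=-1: odd, acc = 14*2+(-1) = 27; t=8
item=-2: not odd, acc = 27+1 = 28; t=6
item=5: odd, acc = 28*2+5 = 61; t=7
item=1: odd, acc = 61*2+1 = 123; t=8
acc-t = 123-8 = 115

115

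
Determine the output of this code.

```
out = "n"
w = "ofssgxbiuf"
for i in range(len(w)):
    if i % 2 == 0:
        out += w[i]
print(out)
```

nosgbu

i=0: add 'o' → 'no'
i=1: skip
i=2: add 's' → 'nos'
i=3: skip
i=4: add 'g' → 'nosg'
i=5: skip
i=6: add 'b' → 'nosgb'
i=7: skip
i=8: add 'u' → 'nosgbu'
i=9: skip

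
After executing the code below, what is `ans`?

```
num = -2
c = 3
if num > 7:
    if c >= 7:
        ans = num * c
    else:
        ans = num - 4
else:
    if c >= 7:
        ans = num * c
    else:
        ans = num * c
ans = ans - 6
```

-12

num=-2, c=3
num > 7 is False; c >= 7 is False
→ ans = num * c = -6
ans = (-6)-6 = -12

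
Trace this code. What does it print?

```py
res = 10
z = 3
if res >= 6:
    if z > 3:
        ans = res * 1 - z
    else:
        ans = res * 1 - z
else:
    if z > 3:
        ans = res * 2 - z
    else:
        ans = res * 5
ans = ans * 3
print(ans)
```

21

res=10, z=3
res >= 6 is True; z > 3 is False
→ ans = res * 1 - z = 7
ans = 7*3 = 21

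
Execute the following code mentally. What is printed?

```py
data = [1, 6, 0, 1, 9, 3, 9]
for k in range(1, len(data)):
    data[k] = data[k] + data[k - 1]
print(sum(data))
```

k=1: data[1] = 6+1 = 7 → [1, 7, 0, 1, 9, 3, 9]
k=2: data[2] = 0+7 = 7 → [1, 7, 7, 1, 9, 3, 9]
k=3: data[3] = 1+7 = 8 → [1, 7, 7, 8, 9, 3, 9]
k=4: data[4] = 9+8 = 17 → [1, 7, 7, 8, 17, 3, 9]
k=5: data[5] = 3+17 = 20 → [1, 7, 7, 8, 17, 20, 9]
k=6: data[6] = 9+20 = 29 → [1, 7, 7, 8, 17, 20, 29]
sum = 89

89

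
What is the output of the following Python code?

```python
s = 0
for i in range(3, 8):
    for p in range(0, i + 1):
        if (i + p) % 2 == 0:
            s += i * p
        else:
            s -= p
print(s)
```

i=3,p=0: odd sum, s = 0-0 = 0
i=3,p=1: even sum, s = 0+3 = 3
i=3,p=2: odd sum, s = 3-2 = 1
i=3,p=3: even sum, s = 1+9 = 10
i=4,p=0: even sum, s = 10+0 = 10
i=4,p=1: odd sum, s = 10-1 = 9
i=4,p=2: even sum, s = 9+8 = 17
i=4,p=3: odd sum, s = 17-3 = 14
i=4,p=4: even sum, s = 14+16 = 30
i=5,p=0: odd sum, s = 30-0 = 30
i=5,p=1: even sum, s = 30+5 = 35
i=5,p=2: odd sum, s = 35-2 = 33
i=5,p=3: even sum, s = 33+15 = 48
i=5,p=4: odd sum, s = 48-4 = 44
i=5,p=5: even sum, s = 44+25 = 69
i=6,p=0: even sum, s = 69+0 = 69
i=6,p=1: odd sum, s = 69-1 = 68
i=6,p=2: even sum, s = 68+12 = 80
i=6,p=3: odd sum, s = 80-3 = 77
i=6,p=4: even sum, s = 77+24 = 101
i=6,p=5: odd sum, s = 101-5 = 96
i=6,p=6: even sum, s = 96+36 = 132
i=7,p=0: odd sum, s = 132-0 = 132
i=7,p=1: even sum, s = 132+7 = 139
i=7,p=2: odd sum, s = 139-2 = 137
i=7,p=3: even sum, s = 137+21 = 158
i=7,p=4: odd sum, s = 158-4 = 154
i=7,p=5: even sum, s = 154+35 = 189
i=7,p=6: odd sum, s = 189-6 = 183
i=7,p=7: even sum, s = 183+49 = 232

232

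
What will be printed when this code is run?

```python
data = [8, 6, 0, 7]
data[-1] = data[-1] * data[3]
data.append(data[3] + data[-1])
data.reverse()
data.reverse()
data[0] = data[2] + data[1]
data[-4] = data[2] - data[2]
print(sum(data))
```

153

data[-1] = data[-1]*data[3] = 7*7 = 49 → [8, 6, 0, 49]
append data[3]+data[-1] = 49+49 = 98 → [8, 6, 0, 49, 98]
reverse → [98, 49, 0, 6, 8]
reverse → [8, 6, 0, 49, 98]
data[0] = data[2]+data[1] = 0+6 = 6 → [6, 6, 0, 49, 98]
data[-4] = data[2]-data[2] = 0-0 = 0 → [6, 0, 0, 49, 98]
sum = 153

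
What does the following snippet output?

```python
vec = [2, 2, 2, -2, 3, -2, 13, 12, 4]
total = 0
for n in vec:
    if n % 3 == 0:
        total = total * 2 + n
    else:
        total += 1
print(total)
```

39

n=2: not %3==0, total = 0+1 = 1
n=2: not %3==0, total = 1+1 = 2
n=2: not %3==0, total = 2+1 = 3
n=-2: not %3==0, total = 3+1 = 4
n=3: %3==0, total = 4*2+3 = 11
n=-2: not %3==0, total = 11+1 = 12
n=13: not %3==0, total = 12+1 = 13
n=12: %3==0, total = 13*2+12 = 38
n=4: not %3==0, total = 38+1 = 39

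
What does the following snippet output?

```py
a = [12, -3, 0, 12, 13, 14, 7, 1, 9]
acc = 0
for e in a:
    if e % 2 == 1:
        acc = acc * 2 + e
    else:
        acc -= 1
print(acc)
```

e=12: not odd, acc = 0-1 = -1
e=-3: odd, acc = (-1)*2+(-3) = -5
e=0: not odd, acc = (-5)-1 = -6
e=12: not odd, acc = (-6)-1 = -7
e=13: odd, acc = (-7)*2+13 = -1
e=14: not odd, acc = (-1)-1 = -2
e=7: odd, acc = (-2)*2+7 = 3
e=1: odd, acc = 3*2+1 = 7
e=9: odd, acc = 7*2+9 = 23

23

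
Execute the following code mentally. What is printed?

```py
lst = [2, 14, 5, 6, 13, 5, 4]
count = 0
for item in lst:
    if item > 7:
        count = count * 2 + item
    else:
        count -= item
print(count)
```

item=2: not >7, count = 0-2 = -2
item=14: >7, count = (-2)*2+14 = 10
item=5: not >7, count = 10-5 = 5
item=6: not >7, count = 5-6 = -1
item=13: >7, count = (-1)*2+13 = 11
item=5: not >7, count = 11-5 = 6
item=4: not >7, count = 6-4 = 2

2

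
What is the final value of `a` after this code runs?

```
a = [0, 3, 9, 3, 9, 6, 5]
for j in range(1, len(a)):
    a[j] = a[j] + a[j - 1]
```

[0, 3, 12, 15, 24, 30, 35]

j=1: a[1] = 3+0 = 3 → [0, 3, 9, 3, 9, 6, 5]
j=2: a[2] = 9+3 = 12 → [0, 3, 12, 3, 9, 6, 5]
j=3: a[3] = 3+12 = 15 → [0, 3, 12, 15, 9, 6, 5]
j=4: a[4] = 9+15 = 24 → [0, 3, 12, 15, 24, 6, 5]
j=5: a[5] = 6+24 = 30 → [0, 3, 12, 15, 24, 30, 5]
j=6: a[6] = 5+30 = 35 → [0, 3, 12, 15, 24, 30, 35]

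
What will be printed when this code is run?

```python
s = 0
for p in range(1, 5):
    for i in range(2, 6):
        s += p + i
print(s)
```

96

p=1,i=2: s = 0+3 = 3
p=1,i=3: s = 3+4 = 7
p=1,i=4: s = 7+5 = 12
p=1,i=5: s = 12+6 = 18
p=2,i=2: s = 18+4 = 22
p=2,i=3: s = 22+5 = 27
p=2,i=4: s = 27+6 = 33
p=2,i=5: s = 33+7 = 40
p=3,i=2: s = 40+5 = 45
p=3,i=3: s = 45+6 = 51
p=3,i=4: s = 51+7 = 58
p=3,i=5: s = 58+8 = 66
p=4,i=2: s = 66+6 = 72
p=4,i=3: s = 72+7 = 79
p=4,i=4: s = 79+8 = 87
p=4,i=5: s = 87+9 = 96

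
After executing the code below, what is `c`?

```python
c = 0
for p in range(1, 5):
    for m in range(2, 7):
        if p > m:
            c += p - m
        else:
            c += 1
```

21

p=1,m=2: not 1>2, c = 0+1 = 1
p=1,m=3: not 1>3, c = 1+1 = 2
p=1,m=4: not 1>4, c = 2+1 = 3
p=1,m=5: not 1>5, c = 3+1 = 4
p=1,m=6: not 1>6, c = 4+1 = 5
p=2,m=2: not 2>2, c = 5+1 = 6
p=2,m=3: not 2>3, c = 6+1 = 7
p=2,m=4: not 2>4, c = 7+1 = 8
p=2,m=5: not 2>5, c = 8+1 = 9
p=2,m=6: not 2>6, c = 9+1 = 10
p=3,m=2: 3>2, c = 10+1 = 11
p=3,m=3: not 3>3, c = 11+1 = 12
p=3,m=4: not 3>4, c = 12+1 = 13
p=3,m=5: not 3>5, c = 13+1 = 14
p=3,m=6: not 3>6, c = 14+1 = 15
p=4,m=2: 4>2, c = 15+2 = 17
p=4,m=3: 4>3, c = 17+1 = 18
p=4,m=4: not 4>4, c = 18+1 = 19
p=4,m=5: not 4>5, c = 19+1 = 20
p=4,m=6: not 4>6, c = 20+1 = 21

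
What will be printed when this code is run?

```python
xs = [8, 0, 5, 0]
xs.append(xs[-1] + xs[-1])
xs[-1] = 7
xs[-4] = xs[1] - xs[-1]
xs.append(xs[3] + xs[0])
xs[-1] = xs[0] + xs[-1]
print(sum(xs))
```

append xs[-1]+xs[-1] = 0+0 = 0 → [8, 0, 5, 0, 0]
xs[-1] = 7 → [8, 0, 5, 0, 7]
xs[-4] = xs[1]-xs[-1] = 0-7 = -7 → [8, -7, 5, 0, 7]
append xs[3]+xs[0] = 0+8 = 8 → [8, -7, 5, 0, 7, 8]
xs[-1] = xs[0]+xs[-1] = 8+8 = 16 → [8, -7, 5, 0, 7, 16]
sum = 29

29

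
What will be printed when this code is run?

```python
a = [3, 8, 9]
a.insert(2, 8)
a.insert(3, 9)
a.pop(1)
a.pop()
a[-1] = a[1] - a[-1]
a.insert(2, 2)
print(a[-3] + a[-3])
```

16

insert 8 at 2 → [3, 8, 8, 9]
insert 9 at 3 → [3, 8, 8, 9, 9]
pop(1) removes 8 → [3, 8, 9, 9]
pop() removes 9 → [3, 8, 9]
a[-1] = a[1]-a[-1] = 8-9 = -1 → [3, 8, -1]
insert 2 at 2 → [3, 8, 2, -1]
a[-3]+a[-3] = 8+8 = 16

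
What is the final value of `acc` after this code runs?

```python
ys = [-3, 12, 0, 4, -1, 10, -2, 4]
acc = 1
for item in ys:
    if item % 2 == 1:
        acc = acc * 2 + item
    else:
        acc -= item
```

item=-3: odd, acc = 1*2+(-3) = -1
item=12: not odd, acc = (-1)-12 = -13
item=0: not odd, acc = (-13)-0 = -13
item=4: not odd, acc = (-13)-4 = -17
item=-1: odd, acc = (-17)*2+(-1) = -35
item=10: not odd, acc = (-35)-10 = -45
item=-2: not odd, acc = (-45)-(-2) = -43
item=4: not odd, acc = (-43)-4 = -47

-47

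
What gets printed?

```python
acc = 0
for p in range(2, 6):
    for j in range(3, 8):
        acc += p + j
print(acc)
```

p=2,j=3: acc = 0+5 = 5
p=2,j=4: acc = 5+6 = 11
p=2,j=5: acc = 11+7 = 18
p=2,j=6: acc = 18+8 = 26
p=2,j=7: acc = 26+9 = 35
p=3,j=3: acc = 35+6 = 41
p=3,j=4: acc = 41+7 = 48
p=3,j=5: acc = 48+8 = 56
p=3,j=6: acc = 56+9 = 65
p=3,j=7: acc = 65+10 = 75
p=4,j=3: acc = 75+7 = 82
p=4,j=4: acc = 82+8 = 90
p=4,j=5: acc = 90+9 = 99
p=4,j=6: acc = 99+10 = 109
p=4,j=7: acc = 109+11 = 120
p=5,j=3: acc = 120+8 = 128
p=5,j=4: acc = 128+9 = 137
p=5,j=5: acc = 137+10 = 147
p=5,j=6: acc = 147+11 = 158
p=5,j=7: acc = 158+12 = 170

170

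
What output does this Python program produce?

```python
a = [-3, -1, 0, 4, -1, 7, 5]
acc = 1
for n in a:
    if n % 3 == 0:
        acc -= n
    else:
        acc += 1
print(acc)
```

n=-3: %3==0, acc = 1-(-3) = 4
n=-1: not %3==0, acc = 4+1 = 5
n=0: %3==0, acc = 5-0 = 5
n=4: not %3==0, acc = 5+1 = 6
n=-1: not %3==0, acc = 6+1 = 7
n=7: not %3==0, acc = 7+1 = 8
n=5: not %3==0, acc = 8+1 = 9

9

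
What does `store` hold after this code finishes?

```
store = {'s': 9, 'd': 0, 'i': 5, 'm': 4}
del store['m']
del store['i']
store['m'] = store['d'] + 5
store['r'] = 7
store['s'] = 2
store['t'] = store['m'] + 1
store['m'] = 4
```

del 'm' → {'s': 9, 'd': 0, 'i': 5}
del 'i' → {'s': 9, 'd': 0}
store['m'] = store['d']+5 = 5 → {'s': 9, 'd': 0, 'm': 5}
store['r'] = 7 → {'s': 9, 'd': 0, 'm': 5, 'r': 7}
store['s'] = 2 → {'s': 2, 'd': 0, 'm': 5, 'r': 7}
store['t'] = store['m']+1 = 6 → {'s': 2, 'd': 0, 'm': 5, 'r': 7, 't': 6}
store['m'] = 4 → {'s': 2, 'd': 0, 'm': 4, 'r': 7, 't': 6}

{'s': 2, 'd': 0, 'm': 4, 'r': 7, 't': 6}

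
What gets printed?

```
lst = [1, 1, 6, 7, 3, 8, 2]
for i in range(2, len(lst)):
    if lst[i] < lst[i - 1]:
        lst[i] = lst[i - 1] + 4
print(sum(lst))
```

60

i=2: 6>=1, unchanged → [1, 1, 6, 7, 3, 8, 2]
i=3: 7>=6, unchanged → [1, 1, 6, 7, 3, 8, 2]
i=4: 3<7, lst[4] = 7+4 = 11 → [1, 1, 6, 7, 11, 8, 2]
i=5: 8<11, lst[5] = 11+4 = 15 → [1, 1, 6, 7, 11, 15, 2]
i=6: 2<15, lst[6] = 15+4 = 19 → [1, 1, 6, 7, 11, 15, 19]
sum = 60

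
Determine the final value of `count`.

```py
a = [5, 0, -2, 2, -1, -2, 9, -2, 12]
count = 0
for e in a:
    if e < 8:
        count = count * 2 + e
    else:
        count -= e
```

264

e=5: <8, count = 0*2+5 = 5
e=0: <8, count = 5*2+0 = 10
e=-2: <8, count = 10*2+(-2) = 18
e=2: <8, count = 18*2+2 = 38
e=-1: <8, count = 38*2+(-1) = 75
e=-2: <8, count = 75*2+(-2) = 148
e=9: not <8, count = 148-9 = 139
e=-2: <8, count = 139*2+(-2) = 276
e=12: not <8, count = 276-12 = 264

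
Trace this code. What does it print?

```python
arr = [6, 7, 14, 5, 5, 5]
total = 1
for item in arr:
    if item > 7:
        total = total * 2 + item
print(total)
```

item=6: not >7
item=7: not >7
item=14: >7, total = 1*2+14 = 16
item=5: not >7
item=5: not >7
item=5: not >7

16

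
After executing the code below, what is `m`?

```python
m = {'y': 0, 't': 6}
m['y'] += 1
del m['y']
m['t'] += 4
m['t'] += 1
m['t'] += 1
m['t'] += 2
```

{'t': 14}

m['y'] = 0+1 = 1 → {'y': 1, 't': 6}
del 'y' → {'t': 6}
m['t'] = 6+4 = 10 → {'t': 10}
m['t'] = 10+1 = 11 → {'t': 11}
m['t'] = 11+1 = 12 → {'t': 12}
m['t'] = 12+2 = 14 → {'t': 14}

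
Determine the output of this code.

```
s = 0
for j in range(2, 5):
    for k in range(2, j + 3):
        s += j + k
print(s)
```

j=2,k=2: s = 0+4 = 4
j=2,k=3: s = 4+5 = 9
j=2,k=4: s = 9+6 = 15
j=3,k=2: s = 15+5 = 20
j=3,k=3: s = 20+6 = 26
j=3,k=4: s = 26+7 = 33
j=3,k=5: s = 33+8 = 41
j=4,k=2: s = 41+6 = 47
j=4,k=3: s = 47+7 = 54
j=4,k=4: s = 54+8 = 62
j=4,k=5: s = 62+9 = 71
j=4,k=6: s = 71+10 = 81

81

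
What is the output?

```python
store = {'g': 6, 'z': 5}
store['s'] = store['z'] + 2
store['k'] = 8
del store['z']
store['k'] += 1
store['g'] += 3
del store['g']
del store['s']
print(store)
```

{'k': 9}

store['s'] = store['z']+2 = 7 → {'g': 6, 'z': 5, 's': 7}
store['k'] = 8 → {'g': 6, 'z': 5, 's': 7, 'k': 8}
del 'z' → {'g': 6, 's': 7, 'k': 8}
store['k'] = 8+1 = 9 → {'g': 6, 's': 7, 'k': 9}
store['g'] = 6+3 = 9 → {'g': 9, 's': 7, 'k': 9}
del 'g' → {'s': 7, 'k': 9}
del 's' → {'k': 9}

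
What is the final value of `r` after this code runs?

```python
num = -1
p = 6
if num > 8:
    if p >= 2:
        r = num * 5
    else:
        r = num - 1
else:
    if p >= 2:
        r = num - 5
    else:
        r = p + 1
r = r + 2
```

-4

num=-1, p=6
num > 8 is False; p >= 2 is True
→ r = num - 5 = -6
r = (-6)+2 = -4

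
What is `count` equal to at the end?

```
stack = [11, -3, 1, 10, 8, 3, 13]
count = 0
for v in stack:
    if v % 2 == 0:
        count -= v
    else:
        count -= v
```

-43

v=11: not even, count = 0-11 = -11
v=-3: not even, count = (-11)-(-3) = -8
v=1: not even, count = (-8)-1 = -9
v=10: even, count = (-9)-10 = -19
v=8: even, count = (-19)-8 = -27
v=3: not even, count = (-27)-3 = -30
v=13: not even, count = (-30)-13 = -43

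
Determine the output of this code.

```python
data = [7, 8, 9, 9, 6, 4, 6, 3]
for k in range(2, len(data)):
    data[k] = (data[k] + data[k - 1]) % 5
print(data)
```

k=2: data[2] = (9+8)%5 = 2 → [7, 8, 2, 9, 6, 4, 6, 3]
k=3: data[3] = (9+2)%5 = 1 → [7, 8, 2, 1, 6, 4, 6, 3]
k=4: data[4] = (6+1)%5 = 2 → [7, 8, 2, 1, 2, 4, 6, 3]
k=5: data[5] = (4+2)%5 = 1 → [7, 8, 2, 1, 2, 1, 6, 3]
k=6: data[6] = (6+1)%5 = 2 → [7, 8, 2, 1, 2, 1, 2, 3]
k=7: data[7] = (3+2)%5 = 0 → [7, 8, 2, 1, 2, 1, 2, 0]

[7, 8, 2, 1, 2, 1, 2, 0]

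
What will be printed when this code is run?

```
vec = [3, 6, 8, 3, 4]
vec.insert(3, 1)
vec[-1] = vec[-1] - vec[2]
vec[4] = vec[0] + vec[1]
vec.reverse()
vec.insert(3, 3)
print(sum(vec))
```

insert 1 at 3 → [3, 6, 8, 1, 3, 4]
vec[-1] = vec[-1]-vec[2] = 4-8 = -4 → [3, 6, 8, 1, 3, -4]
vec[4] = vec[0]+vec[1] = 3+6 = 9 → [3, 6, 8, 1, 9, -4]
reverse → [-4, 9, 1, 8, 6, 3]
insert 3 at 3 → [-4, 9, 1, 3, 8, 6, 3]
sum = 26

26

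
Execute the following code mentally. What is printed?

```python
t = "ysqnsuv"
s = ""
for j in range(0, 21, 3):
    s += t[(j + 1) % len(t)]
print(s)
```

ssynvqu

j=0: add t[1]='s' → 's'
j=3: add t[4]='s' → 'ss'
j=6: add t[0]='y' → 'ssy'
j=9: add t[3]='n' → 'ssyn'
j=12: add t[6]='v' → 'ssynv'
j=15: add t[2]='q' → 'ssynvq'
j=18: add t[5]='u' → 'ssynvqu'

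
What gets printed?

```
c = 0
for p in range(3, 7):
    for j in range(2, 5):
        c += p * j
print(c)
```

p=3,j=2: c = 0+6 = 6
p=3,j=3: c = 6+9 = 15
p=3,j=4: c = 15+12 = 27
p=4,j=2: c = 27+8 = 35
p=4,j=3: c = 35+12 = 47
p=4,j=4: c = 47+16 = 63
p=5,j=2: c = 63+10 = 73
p=5,j=3: c = 73+15 = 88
p=5,j=4: c = 88+20 = 108
p=6,j=2: c = 108+12 = 120
p=6,j=3: c = 120+18 = 138
p=6,j=4: c = 138+24 = 162

162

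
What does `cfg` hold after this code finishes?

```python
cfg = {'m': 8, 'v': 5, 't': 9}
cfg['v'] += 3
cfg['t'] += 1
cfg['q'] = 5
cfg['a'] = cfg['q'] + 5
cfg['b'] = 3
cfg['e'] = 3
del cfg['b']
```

{'m': 8, 'v': 8, 't': 10, 'q': 5, 'a': 10, 'e': 3}

cfg['v'] = 5+3 = 8 → {'m': 8, 'v': 8, 't': 9}
cfg['t'] = 9+1 = 10 → {'m': 8, 'v': 8, 't': 10}
cfg['q'] = 5 → {'m': 8, 'v': 8, 't': 10, 'q': 5}
cfg['a'] = cfg['q']+5 = 10 → {'m': 8, 'v': 8, 't': 10, 'q': 5, 'a': 10}
cfg['b'] = 3 → {'m': 8, 'v': 8, 't': 10, 'q': 5, 'a': 10, 'b': 3}
cfg['e'] = 3 → {'m': 8, 'v': 8, 't': 10, 'q': 5, 'a': 10, 'b': 3, 'e': 3}
del 'b' → {'m': 8, 'v': 8, 't': 10, 'q': 5, 'a': 10, 'e': 3}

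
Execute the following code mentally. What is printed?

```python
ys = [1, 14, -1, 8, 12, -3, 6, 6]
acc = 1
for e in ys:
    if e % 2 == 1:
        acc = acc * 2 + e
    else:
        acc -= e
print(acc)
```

-101

e=1: odd, acc = 1*2+1 = 3
e=14: not odd, acc = 3-14 = -11
e=-1: odd, acc = (-11)*2+(-1) = -23
e=8: not odd, acc = (-23)-8 = -31
e=12: not odd, acc = (-31)-12 = -43
e=-3: odd, acc = (-43)*2+(-3) = -89
e=6: not odd, acc = (-89)-6 = -95
e=6: not odd, acc = (-95)-6 = -101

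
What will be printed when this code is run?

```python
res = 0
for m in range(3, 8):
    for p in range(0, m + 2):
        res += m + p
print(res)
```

m=3,p=0: res = 0+3 = 3
m=3,p=1: res = 3+4 = 7
m=3,p=2: res = 7+5 = 12
m=3,p=3: res = 12+6 = 18
m=3,p=4: res = 18+7 = 25
m=4,p=0: res = 25+4 = 29
m=4,p=1: res = 29+5 = 34
m=4,p=2: res = 34+6 = 40
m=4,p=3: res = 40+7 = 47
m=4,p=4: res = 47+8 = 55
m=4,p=5: res = 55+9 = 64
m=5,p=0: res = 64+5 = 69
m=5,p=1: res = 69+6 = 75
m=5,p=2: res = 75+7 = 82
m=5,p=3: res = 82+8 = 90
m=5,p=4: res = 90+9 = 99
m=5,p=5: res = 99+10 = 109
m=5,p=6: res = 109+11 = 120
m=6,p=0: res = 120+6 = 126
m=6,p=1: res = 126+7 = 133
m=6,p=2: res = 133+8 = 141
m=6,p=3: res = 141+9 = 150
m=6,p=4: res = 150+10 = 160
m=6,p=5: res = 160+11 = 171
m=6,p=6: res = 171+12 = 183
m=6,p=7: res = 183+13 = 196
m=7,p=0: res = 196+7 = 203
m=7,p=1: res = 203+8 = 211
m=7,p=2: res = 211+9 = 220
m=7,p=3: res = 220+10 = 230
m=7,p=4: res = 230+11 = 241
m=7,p=5: res = 241+12 = 253
m=7,p=6: res = 253+13 = 266
m=7,p=7: res = 266+14 = 280
m=7,p=8: res = 280+15 = 295

295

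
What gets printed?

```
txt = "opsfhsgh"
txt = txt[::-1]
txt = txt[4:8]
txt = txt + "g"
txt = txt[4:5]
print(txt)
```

reverse → 'hgshfspo'
slice [4:8] → 'fspo'
+ 'g' → 'fspog'
slice [4:5] → 'g'

g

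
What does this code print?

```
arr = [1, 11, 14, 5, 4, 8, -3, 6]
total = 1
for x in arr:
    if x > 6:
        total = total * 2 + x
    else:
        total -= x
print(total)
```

59

x=1: not >6, total = 1-1 = 0
x=11: >6, total = 0*2+11 = 11
x=14: >6, total = 11*2+14 = 36
x=5: not >6, total = 36-5 = 31
x=4: not >6, total = 31-4 = 27
x=8: >6, total = 27*2+8 = 62
x=-3: not >6, total = 62-(-3) = 65
x=6: not >6, total = 65-6 = 59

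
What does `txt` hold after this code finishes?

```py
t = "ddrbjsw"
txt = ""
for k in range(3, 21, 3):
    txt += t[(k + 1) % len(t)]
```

k=3: add t[4]='j' → 'j'
k=6: add t[0]='d' → 'jd'
k=9: add t[3]='b' → 'jdb'
k=12: add t[6]='w' → 'jdbw'
k=15: add t[2]='r' → 'jdbwr'
k=18: add t[5]='s' → 'jdbwrs'

'jdbwrs'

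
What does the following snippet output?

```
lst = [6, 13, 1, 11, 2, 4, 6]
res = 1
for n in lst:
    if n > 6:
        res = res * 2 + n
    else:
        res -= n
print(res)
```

3

n=6: not >6, res = 1-6 = -5
n=13: >6, res = (-5)*2+13 = 3
n=1: not >6, res = 3-1 = 2
n=11: >6, res = 2*2+11 = 15
n=2: not >6, res = 15-2 = 13
n=4: not >6, res = 13-4 = 9
n=6: not >6, res = 9-6 = 3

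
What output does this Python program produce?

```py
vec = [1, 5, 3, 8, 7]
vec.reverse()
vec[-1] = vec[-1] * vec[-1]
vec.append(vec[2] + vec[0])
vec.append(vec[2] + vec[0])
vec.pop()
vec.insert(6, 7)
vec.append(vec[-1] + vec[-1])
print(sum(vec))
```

reverse → [7, 8, 3, 5, 1]
vec[-1] = vec[-1]*vec[-1] = 1*1 = 1 → [7, 8, 3, 5, 1]
append vec[2]+vec[0] = 3+7 = 10 → [7, 8, 3, 5, 1, 10]
append vec[2]+vec[0] = 3+7 = 10 → [7, 8, 3, 5, 1, 10, 10]
pop() removes 10 → [7, 8, 3, 5, 1, 10]
insert 7 at 6 → [7, 8, 3, 5, 1, 10, 7]
append vec[-1]+vec[-1] = 7+7 = 14 → [7, 8, 3, 5, 1, 10, 7, 14]
sum = 55

55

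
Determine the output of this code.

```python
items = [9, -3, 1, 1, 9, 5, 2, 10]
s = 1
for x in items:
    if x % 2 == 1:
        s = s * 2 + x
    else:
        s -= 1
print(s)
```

x=9: odd, s = 1*2+9 = 11
x=-3: odd, s = 11*2+(-3) = 19
x=1: odd, s = 19*2+1 = 39
x=1: odd, s = 39*2+1 = 79
x=9: odd, s = 79*2+9 = 167
x=5: odd, s = 167*2+5 = 339
x=2: not odd, s = 339-1 = 338
x=10: not odd, s = 338-1 = 337

337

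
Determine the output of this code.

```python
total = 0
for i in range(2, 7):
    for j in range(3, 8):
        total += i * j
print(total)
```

500

i=2,j=3: total = 0+6 = 6
i=2,j=4: total = 6+8 = 14
i=2,j=5: total = 14+10 = 24
i=2,j=6: total = 24+12 = 36
i=2,j=7: total = 36+14 = 50
i=3,j=3: total = 50+9 = 59
i=3,j=4: total = 59+12 = 71
i=3,j=5: total = 71+15 = 86
i=3,j=6: total = 86+18 = 104
i=3,j=7: total = 104+21 = 125
i=4,j=3: total = 125+12 = 137
i=4,j=4: total = 137+16 = 153
i=4,j=5: total = 153+20 = 173
i=4,j=6: total = 173+24 = 197
i=4,j=7: total = 197+28 = 225
i=5,j=3: total = 225+15 = 240
i=5,j=4: total = 240+20 = 260
i=5,j=5: total = 260+25 = 285
i=5,j=6: total = 285+30 = 315
i=5,j=7: total = 315+35 = 350
i=6,j=3: total = 350+18 = 368
i=6,j=4: total = 368+24 = 392
i=6,j=5: total = 392+30 = 422
i=6,j=6: total = 422+36 = 458
i=6,j=7: total = 458+42 = 500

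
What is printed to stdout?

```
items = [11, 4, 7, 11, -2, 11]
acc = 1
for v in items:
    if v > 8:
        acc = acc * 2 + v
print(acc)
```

v=11: >8, acc = 1*2+11 = 13
v=4: not >8
v=7: not >8
v=11: >8, acc = 13*2+11 = 37
v=-2: not >8
v=11: >8, acc = 37*2+11 = 85

85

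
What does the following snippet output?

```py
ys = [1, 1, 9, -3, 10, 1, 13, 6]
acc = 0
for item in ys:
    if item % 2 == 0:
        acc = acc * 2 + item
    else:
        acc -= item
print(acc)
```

-34

item=1: not even, acc = 0-1 = -1
item=1: not even, acc = (-1)-1 = -2
item=9: not even, acc = (-2)-9 = -11
item=-3: not even, acc = (-11)-(-3) = -8
item=10: even, acc = (-8)*2+10 = -6
item=1: not even, acc = (-6)-1 = -7
item=13: not even, acc = (-7)-13 = -20
item=6: even, acc = (-20)*2+6 = -34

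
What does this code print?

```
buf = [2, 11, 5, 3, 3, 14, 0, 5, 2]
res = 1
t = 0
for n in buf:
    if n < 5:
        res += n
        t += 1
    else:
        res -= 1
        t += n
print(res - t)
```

n=2: <5, res = 1+2 = 3; t=1
n=11: not <5, res = 3-1 = 2; t=12
n=5: not <5, res = 2-1 = 1; t=17
n=3: <5, res = 1+3 = 4; t=18
n=3: <5, res = 4+3 = 7; t=19
n=14: not <5, res = 7-1 = 6; t=33
n=0: <5, res = 6+0 = 6; t=34
n=5: not <5, res = 6-1 = 5; t=39
n=2: <5, res = 5+2 = 7; t=40
res-t = 7-40 = -33

-33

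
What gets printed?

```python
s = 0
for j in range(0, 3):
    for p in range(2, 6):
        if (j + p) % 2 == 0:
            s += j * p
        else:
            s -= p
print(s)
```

j=0,p=2: even sum, s = 0+0 = 0
j=0,p=3: odd sum, s = 0-3 = -3
j=0,p=4: even sum, s = (-3)+0 = -3
j=0,p=5: odd sum, s = (-3)-5 = -8
j=1,p=2: odd sum, s = (-8)-2 = -10
j=1,p=3: even sum, s = (-10)+3 = -7
j=1,p=4: odd sum, s = (-7)-4 = -11
j=1,p=5: even sum, s = (-11)+5 = -6
j=2,p=2: even sum, s = (-6)+4 = -2
j=2,p=3: odd sum, s = (-2)-3 = -5
j=2,p=4: even sum, s = (-5)+8 = 3
j=2,p=5: odd sum, s = 3-5 = -2

-2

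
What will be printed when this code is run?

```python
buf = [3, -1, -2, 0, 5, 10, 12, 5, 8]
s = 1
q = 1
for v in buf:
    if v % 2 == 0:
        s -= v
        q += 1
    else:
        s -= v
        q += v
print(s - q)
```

-57

v=3: not even, s = 1-3 = -2; q=4
v=-1: not even, s = (-2)-(-1) = -1; q=3
v=-2: even, s = (-1)-(-2) = 1; q=4
v=0: even, s = 1-0 = 1; q=5
v=5: not even, s = 1-5 = -4; q=10
v=10: even, s = (-4)-10 = -14; q=11
v=12: even, s = (-14)-12 = -26; q=12
v=5: not even, s = (-26)-5 = -31; q=17
v=8: even, s = (-31)-8 = -39; q=18
s-q = (-39)-18 = -57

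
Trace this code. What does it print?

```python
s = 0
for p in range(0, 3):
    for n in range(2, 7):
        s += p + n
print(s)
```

75

p=0,n=2: s = 0+2 = 2
p=0,n=3: s = 2+3 = 5
p=0,n=4: s = 5+4 = 9
p=0,n=5: s = 9+5 = 14
p=0,n=6: s = 14+6 = 20
p=1,n=2: s = 20+3 = 23
p=1,n=3: s = 23+4 = 27
p=1,n=4: s = 27+5 = 32
p=1,n=5: s = 32+6 = 38
p=1,n=6: s = 38+7 = 45
p=2,n=2: s = 45+4 = 49
p=2,n=3: s = 49+5 = 54
p=2,n=4: s = 54+6 = 60
p=2,n=5: s = 60+7 = 67
p=2,n=6: s = 67+8 = 75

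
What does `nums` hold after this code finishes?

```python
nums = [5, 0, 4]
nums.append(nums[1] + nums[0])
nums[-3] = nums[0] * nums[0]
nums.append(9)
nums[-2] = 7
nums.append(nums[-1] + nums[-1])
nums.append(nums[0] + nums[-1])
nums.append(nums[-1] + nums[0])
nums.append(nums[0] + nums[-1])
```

append nums[1]+nums[0] = 0+5 = 5 → [5, 0, 4, 5]
nums[-3] = nums[0]*nums[0] = 5*5 = 25 → [5, 25, 4, 5]
append 9 → [5, 25, 4, 5, 9]
nums[-2] = 7 → [5, 25, 4, 7, 9]
append nums[-1]+nums[-1] = 9+9 = 18 → [5, 25, 4, 7, 9, 18]
append nums[0]+nums[-1] = 5+18 = 23 → [5, 25, 4, 7, 9, 18, 23]
append nums[-1]+nums[0] = 23+5 = 28 → [5, 25, 4, 7, 9, 18, 23, 28]
append nums[0]+nums[-1] = 5+28 = 33 → [5, 25, 4, 7, 9, 18, 23, 28, 33]

[5, 25, 4, 7, 9, 18, 23, 28, 33]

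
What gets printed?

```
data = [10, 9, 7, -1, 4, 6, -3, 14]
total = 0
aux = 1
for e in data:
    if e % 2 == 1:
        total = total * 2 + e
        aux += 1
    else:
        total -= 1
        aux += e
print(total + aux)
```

113

e=10: not odd, total = 0-1 = -1; aux=11
e=9: odd, total = (-1)*2+9 = 7; aux=12
e=7: odd, total = 7*2+7 = 21; aux=13
e=-1: odd, total = 21*2+(-1) = 41; aux=14
e=4: not odd, total = 41-1 = 40; aux=18
e=6: not odd, total = 40-1 = 39; aux=24
e=-3: odd, total = 39*2+(-3) = 75; aux=25
e=14: not odd, total = 75-1 = 74; aux=39
total+aux = 74+39 = 113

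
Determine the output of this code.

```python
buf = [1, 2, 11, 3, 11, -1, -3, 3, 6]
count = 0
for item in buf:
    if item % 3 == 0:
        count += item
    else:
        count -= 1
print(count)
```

item=1: not %3==0, count = 0-1 = -1
item=2: not %3==0, count = (-1)-1 = -2
item=11: not %3==0, count = (-2)-1 = -3
item=3: %3==0, count = (-3)+3 = 0
item=11: not %3==0, count = 0-1 = -1
item=-1: not %3==0, count = (-1)-1 = -2
item=-3: %3==0, count = (-2)+(-3) = -5
item=3: %3==0, count = (-5)+3 = -2
item=6: %3==0, count = (-2)+6 = 4

4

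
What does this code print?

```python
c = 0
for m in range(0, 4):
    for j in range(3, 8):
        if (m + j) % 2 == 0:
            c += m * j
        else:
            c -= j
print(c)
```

m=0,j=3: odd sum, c = 0-3 = -3
m=0,j=4: even sum, c = (-3)+0 = -3
m=0,j=5: odd sum, c = (-3)-5 = -8
m=0,j=6: even sum, c = (-8)+0 = -8
m=0,j=7: odd sum, c = (-8)-7 = -15
m=1,j=3: even sum, c = (-15)+3 = -12
m=1,j=4: odd sum, c = (-12)-4 = -16
m=1,j=5: even sum, c = (-16)+5 = -11
m=1,j=6: odd sum, c = (-11)-6 = -17
m=1,j=7: even sum, c = (-17)+7 = -10
m=2,j=3: odd sum, c = (-10)-3 = -13
m=2,j=4: even sum, c = (-13)+8 = -5
m=2,j=5: odd sum, c = (-5)-5 = -10
m=2,j=6: even sum, c = (-10)+12 = 2
m=2,j=7: odd sum, c = 2-7 = -5
m=3,j=3: even sum, c = (-5)+9 = 4
m=3,j=4: odd sum, c = 4-4 = 0
m=3,j=5: even sum, c = 0+15 = 15
m=3,j=6: odd sum, c = 15-6 = 9
m=3,j=7: even sum, c = 9+21 = 30

30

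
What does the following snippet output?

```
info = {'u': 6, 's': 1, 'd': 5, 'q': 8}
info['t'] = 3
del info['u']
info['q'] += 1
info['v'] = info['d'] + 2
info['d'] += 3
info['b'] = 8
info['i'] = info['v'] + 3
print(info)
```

info['t'] = 3 → {'u': 6, 's': 1, 'd': 5, 'q': 8, 't': 3}
del 'u' → {'s': 1, 'd': 5, 'q': 8, 't': 3}
info['q'] = 8+1 = 9 → {'s': 1, 'd': 5, 'q': 9, 't': 3}
info['v'] = info['d']+2 = 7 → {'s': 1, 'd': 5, 'q': 9, 't': 3, 'v': 7}
info['d'] = 5+3 = 8 → {'s': 1, 'd': 8, 'q': 9, 't': 3, 'v': 7}
info['b'] = 8 → {'s': 1, 'd': 8, 'q': 9, 't': 3, 'v': 7, 'b': 8}
info['i'] = info['v']+3 = 10 → {'s': 1, 'd': 8, 'q': 9, 't': 3, 'v': 7, 'b': 8, 'i': 10}

{'s': 1, 'd': 8, 'q': 9, 't': 3, 'v': 7, 'b': 8, 'i': 10}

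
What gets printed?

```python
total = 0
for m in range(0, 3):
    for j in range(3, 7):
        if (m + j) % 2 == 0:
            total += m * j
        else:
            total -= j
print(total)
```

m=0,j=3: odd sum, total = 0-3 = -3
m=0,j=4: even sum, total = (-3)+0 = -3
m=0,j=5: odd sum, total = (-3)-5 = -8
m=0,j=6: even sum, total = (-8)+0 = -8
m=1,j=3: even sum, total = (-8)+3 = -5
m=1,j=4: odd sum, total = (-5)-4 = -9
m=1,j=5: even sum, total = (-9)+5 = -4
m=1,j=6: odd sum, total = (-4)-6 = -10
m=2,j=3: odd sum, total = (-10)-3 = -13
m=2,j=4: even sum, total = (-13)+8 = -5
m=2,j=5: odd sum, total = (-5)-5 = -10
m=2,j=6: even sum, total = (-10)+12 = 2

2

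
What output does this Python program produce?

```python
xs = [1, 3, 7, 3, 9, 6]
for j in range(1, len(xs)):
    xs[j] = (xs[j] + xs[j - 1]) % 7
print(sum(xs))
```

j=1: xs[1] = (3+1)%7 = 4 → [1, 4, 7, 3, 9, 6]
j=2: xs[2] = (7+4)%7 = 4 → [1, 4, 4, 3, 9, 6]
j=3: xs[3] = (3+4)%7 = 0 → [1, 4, 4, 0, 9, 6]
j=4: xs[4] = (9+0)%7 = 2 → [1, 4, 4, 0, 2, 6]
j=5: xs[5] = (6+2)%7 = 1 → [1, 4, 4, 0, 2, 1]
sum = 12

12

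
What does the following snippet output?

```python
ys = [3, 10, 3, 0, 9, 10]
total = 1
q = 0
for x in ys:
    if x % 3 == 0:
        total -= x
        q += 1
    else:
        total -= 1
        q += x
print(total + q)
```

x=3: %3==0, total = 1-3 = -2; q=1
x=10: not %3==0, total = (-2)-1 = -3; q=11
x=3: %3==0, total = (-3)-3 = -6; q=12
x=0: %3==0, total = (-6)-0 = -6; q=13
x=9: %3==0, total = (-6)-9 = -15; q=14
x=10: not %3==0, total = (-15)-1 = -16; q=24
total+q = (-16)+24 = 8

8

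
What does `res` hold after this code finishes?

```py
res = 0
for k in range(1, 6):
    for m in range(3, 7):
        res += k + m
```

150

k=1,m=3: res = 0+4 = 4
k=1,m=4: res = 4+5 = 9
k=1,m=5: res = 9+6 = 15
k=1,m=6: res = 15+7 = 22
k=2,m=3: res = 22+5 = 27
k=2,m=4: res = 27+6 = 33
k=2,m=5: res = 33+7 = 40
k=2,m=6: res = 40+8 = 48
k=3,m=3: res = 48+6 = 54
k=3,m=4: res = 54+7 = 61
k=3,m=5: res = 61+8 = 69
k=3,m=6: res = 69+9 = 78
k=4,m=3: res = 78+7 = 85
k=4,m=4: res = 85+8 = 93
k=4,m=5: res = 93+9 = 102
k=4,m=6: res = 102+10 = 112
k=5,m=3: res = 112+8 = 120
k=5,m=4: res = 120+9 = 129
k=5,m=5: res = 129+10 = 139
k=5,m=6: res = 139+11 = 150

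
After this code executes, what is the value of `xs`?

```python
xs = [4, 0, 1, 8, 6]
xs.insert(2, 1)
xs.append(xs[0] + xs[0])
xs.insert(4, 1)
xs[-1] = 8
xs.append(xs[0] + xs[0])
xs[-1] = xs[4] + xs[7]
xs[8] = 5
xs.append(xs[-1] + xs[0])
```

[4, 0, 1, 1, 1, 8, 6, 8, 5, 9]

insert 1 at 2 → [4, 0, 1, 1, 8, 6]
append xs[0]+xs[0] = 4+4 = 8 → [4, 0, 1, 1, 8, 6, 8]
insert 1 at 4 → [4, 0, 1, 1, 1, 8, 6, 8]
xs[-1] = 8 → [4, 0, 1, 1, 1, 8, 6, 8]
append xs[0]+xs[0] = 4+4 = 8 → [4, 0, 1, 1, 1, 8, 6, 8, 8]
xs[-1] = xs[4]+xs[7] = 1+8 = 9 → [4, 0, 1, 1, 1, 8, 6, 8, 9]
xs[8] = 5 → [4, 0, 1, 1, 1, 8, 6, 8, 5]
append xs[-1]+xs[0] = 5+4 = 9 → [4, 0, 1, 1, 1, 8, 6, 8, 5, 9]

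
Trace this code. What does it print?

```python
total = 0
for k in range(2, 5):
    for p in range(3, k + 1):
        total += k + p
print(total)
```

21

k=3,p=3: total = 0+6 = 6
k=4,p=3: total = 6+7 = 13
k=4,p=4: total = 13+8 = 21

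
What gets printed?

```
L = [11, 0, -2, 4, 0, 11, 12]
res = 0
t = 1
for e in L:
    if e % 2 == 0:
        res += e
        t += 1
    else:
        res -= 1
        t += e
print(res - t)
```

-16

e=11: not even, res = 0-1 = -1; t=12
e=0: even, res = (-1)+0 = -1; t=13
e=-2: even, res = (-1)+(-2) = -3; t=14
e=4: even, res = (-3)+4 = 1; t=15
e=0: even, res = 1+0 = 1; t=16
e=11: not even, res = 1-1 = 0; t=27
e=12: even, res = 0+12 = 12; t=28
res-t = 12-28 = -16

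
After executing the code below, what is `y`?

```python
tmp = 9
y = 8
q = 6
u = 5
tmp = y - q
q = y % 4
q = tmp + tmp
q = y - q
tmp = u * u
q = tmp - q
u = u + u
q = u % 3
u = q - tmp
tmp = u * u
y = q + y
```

9

tmp = 8-6 = 2
q = 8%4 = 0
q = 2+2 = 4
q = 8-4 = 4
tmp = 5*5 = 25
q = 25-4 = 21
u = 5+5 = 10
q = 10%3 = 1
u = 1-25 = -24
tmp = (-24)*(-24) = 576
y = 1+8 = 9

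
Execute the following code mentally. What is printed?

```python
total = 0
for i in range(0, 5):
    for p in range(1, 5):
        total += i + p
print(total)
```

i=0,p=1: total = 0+1 = 1
i=0,p=2: total = 1+2 = 3
i=0,p=3: total = 3+3 = 6
i=0,p=4: total = 6+4 = 10
i=1,p=1: total = 10+2 = 12
i=1,p=2: total = 12+3 = 15
i=1,p=3: total = 15+4 = 19
i=1,p=4: total = 19+5 = 24
i=2,p=1: total = 24+3 = 27
i=2,p=2: total = 27+4 = 31
i=2,p=3: total = 31+5 = 36
i=2,p=4: total = 36+6 = 42
i=3,p=1: total = 42+4 = 46
i=3,p=2: total = 46+5 = 51
i=3,p=3: total = 51+6 = 57
i=3,p=4: total = 57+7 = 64
i=4,p=1: total = 64+5 = 69
i=4,p=2: total = 69+6 = 75
i=4,p=3: total = 75+7 = 82
i=4,p=4: total = 82+8 = 90

90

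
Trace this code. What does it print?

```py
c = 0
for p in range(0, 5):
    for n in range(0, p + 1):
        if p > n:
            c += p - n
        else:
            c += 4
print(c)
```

p=0,n=0: not 0>0, c = 0+4 = 4
p=1,n=0: 1>0, c = 4+1 = 5
p=1,n=1: not 1>1, c = 5+4 = 9
p=2,n=0: 2>0, c = 9+2 = 11
p=2,n=1: 2>1, c = 11+1 = 12
p=2,n=2: not 2>2, c = 12+4 = 16
p=3,n=0: 3>0, c = 16+3 = 19
p=3,n=1: 3>1, c = 19+2 = 21
p=3,n=2: 3>2, c = 21+1 = 22
p=3,n=3: not 3>3, c = 22+4 = 26
p=4,n=0: 4>0, c = 26+4 = 30
p=4,n=1: 4>1, c = 30+3 = 33
p=4,n=2: 4>2, c = 33+2 = 35
p=4,n=3: 4>3, c = 35+1 = 36
p=4,n=4: not 4>4, c = 36+4 = 40

40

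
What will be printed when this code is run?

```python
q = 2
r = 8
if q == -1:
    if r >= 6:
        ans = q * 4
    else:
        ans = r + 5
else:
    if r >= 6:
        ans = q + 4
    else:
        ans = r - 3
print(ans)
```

6

q=2, r=8
q == -1 is False; r >= 6 is True
→ ans = q + 4 = 6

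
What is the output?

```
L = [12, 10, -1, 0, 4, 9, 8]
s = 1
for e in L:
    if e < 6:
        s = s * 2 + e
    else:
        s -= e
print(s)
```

-185

e=12: not <6, s = 1-12 = -11
e=10: not <6, s = (-11)-10 = -21
e=-1: <6, s = (-21)*2+(-1) = -43
e=0: <6, s = (-43)*2+0 = -86
e=4: <6, s = (-86)*2+4 = -168
e=9: not <6, s = (-168)-9 = -177
e=8: not <6, s = (-177)-8 = -185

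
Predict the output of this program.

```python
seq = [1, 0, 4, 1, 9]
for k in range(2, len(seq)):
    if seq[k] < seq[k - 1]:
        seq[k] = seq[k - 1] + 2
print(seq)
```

[1, 0, 4, 6, 9]

k=2: 4>=0, unchanged → [1, 0, 4, 1, 9]
k=3: 1<4, seq[3] = 4+2 = 6 → [1, 0, 4, 6, 9]
k=4: 9>=6, unchanged → [1, 0, 4, 6, 9]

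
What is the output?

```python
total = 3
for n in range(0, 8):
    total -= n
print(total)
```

-25

n=0: total = 3-0 = 3
n=1: total = 3-1 = 2
n=2: total = 2-2 = 0
n=3: total = 0-3 = -3
n=4: total = (-3)-4 = -7
n=5: total = (-7)-5 = -12
n=6: total = (-12)-6 = -18
n=7: total = (-18)-7 = -25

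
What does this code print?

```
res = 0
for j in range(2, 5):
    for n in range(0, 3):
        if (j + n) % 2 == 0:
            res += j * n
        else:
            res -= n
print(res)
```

j=2,n=0: even sum, res = 0+0 = 0
j=2,n=1: odd sum, res = 0-1 = -1
j=2,n=2: even sum, res = (-1)+4 = 3
j=3,n=0: odd sum, res = 3-0 = 3
j=3,n=1: even sum, res = 3+3 = 6
j=3,n=2: odd sum, res = 6-2 = 4
j=4,n=0: even sum, res = 4+0 = 4
j=4,n=1: odd sum, res = 4-1 = 3
j=4,n=2: even sum, res = 3+8 = 11

11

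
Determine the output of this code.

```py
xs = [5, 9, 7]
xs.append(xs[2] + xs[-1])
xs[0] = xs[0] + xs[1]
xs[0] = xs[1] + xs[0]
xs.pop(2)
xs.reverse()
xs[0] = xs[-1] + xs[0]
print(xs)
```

[37, 9, 23]

append xs[2]+xs[-1] = 7+7 = 14 → [5, 9, 7, 14]
xs[0] = xs[0]+xs[1] = 5+9 = 14 → [14, 9, 7, 14]
xs[0] = xs[1]+xs[0] = 9+14 = 23 → [23, 9, 7, 14]
pop(2) removes 7 → [23, 9, 14]
reverse → [14, 9, 23]
xs[0] = xs[-1]+xs[0] = 23+14 = 37 → [37, 9, 23]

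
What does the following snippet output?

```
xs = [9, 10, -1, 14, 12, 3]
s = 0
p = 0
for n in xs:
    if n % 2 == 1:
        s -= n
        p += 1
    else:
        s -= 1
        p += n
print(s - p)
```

-53

n=9: odd, s = 0-9 = -9; p=1
n=10: not odd, s = (-9)-1 = -10; p=11
n=-1: odd, s = (-10)-(-1) = -9; p=12
n=14: not odd, s = (-9)-1 = -10; p=26
n=12: not odd, s = (-10)-1 = -11; p=38
n=3: odd, s = (-11)-3 = -14; p=39
s-p = (-14)-39 = -53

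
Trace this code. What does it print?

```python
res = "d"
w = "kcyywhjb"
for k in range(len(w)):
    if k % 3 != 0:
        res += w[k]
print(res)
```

k=0: skip
k=1: add 'c' → 'dc'
k=2: add 'y' → 'dcy'
k=3: skip
k=4: add 'w' → 'dcyw'
k=5: add 'h' → 'dcywh'
k=6: skip
k=7: add 'b' → 'dcywhb'

dcywhb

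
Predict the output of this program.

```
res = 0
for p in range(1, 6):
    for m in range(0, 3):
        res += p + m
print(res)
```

60

p=1,m=0: res = 0+1 = 1
p=1,m=1: res = 1+2 = 3
p=1,m=2: res = 3+3 = 6
p=2,m=0: res = 6+2 = 8
p=2,m=1: res = 8+3 = 11
p=2,m=2: res = 11+4 = 15
p=3,m=0: res = 15+3 = 18
p=3,m=1: res = 18+4 = 22
p=3,m=2: res = 22+5 = 27
p=4,m=0: res = 27+4 = 31
p=4,m=1: res = 31+5 = 36
p=4,m=2: res = 36+6 = 42
p=5,m=0: res = 42+5 = 47
p=5,m=1: res = 47+6 = 53
p=5,m=2: res = 53+7 = 60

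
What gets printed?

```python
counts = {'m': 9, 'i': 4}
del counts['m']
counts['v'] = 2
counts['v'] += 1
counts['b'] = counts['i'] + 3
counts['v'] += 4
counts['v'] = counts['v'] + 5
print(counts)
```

del 'm' → {'i': 4}
counts['v'] = 2 → {'i': 4, 'v': 2}
counts['v'] = 2+1 = 3 → {'i': 4, 'v': 3}
counts['b'] = counts['i']+3 = 7 → {'i': 4, 'v': 3, 'b': 7}
counts['v'] = 3+4 = 7 → {'i': 4, 'v': 7, 'b': 7}
counts['v'] = counts['v']+5 = 12 → {'i': 4, 'v': 12, 'b': 7}

{'i': 4, 'v': 12, 'b': 7}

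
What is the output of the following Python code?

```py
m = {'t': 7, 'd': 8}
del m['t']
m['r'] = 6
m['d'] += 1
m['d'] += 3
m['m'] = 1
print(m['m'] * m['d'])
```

12

del 't' → {'d': 8}
m['r'] = 6 → {'d': 8, 'r': 6}
m['d'] = 8+1 = 9 → {'d': 9, 'r': 6}
m['d'] = 9+3 = 12 → {'d': 12, 'r': 6}
m['m'] = 1 → {'d': 12, 'r': 6, 'm': 1}
m['m']*m['d'] = 1*12 = 12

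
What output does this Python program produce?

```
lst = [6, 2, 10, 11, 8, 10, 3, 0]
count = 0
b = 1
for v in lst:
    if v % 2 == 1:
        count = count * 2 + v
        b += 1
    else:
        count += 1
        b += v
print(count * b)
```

1638

v=6: not odd, count = 0+1 = 1; b=7
v=2: not odd, count = 1+1 = 2; b=9
v=10: not odd, count = 2+1 = 3; b=19
v=11: odd, count = 3*2+11 = 17; b=20
v=8: not odd, count = 17+1 = 18; b=28
v=10: not odd, count = 18+1 = 19; b=38
v=3: odd, count = 19*2+3 = 41; b=39
v=0: not odd, count = 41+1 = 42; b=39
count*b = 42*39 = 1638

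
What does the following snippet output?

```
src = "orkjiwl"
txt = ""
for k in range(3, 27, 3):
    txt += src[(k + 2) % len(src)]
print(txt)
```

k=3: add src[5]='w' → 'w'
k=6: add src[1]='r' → 'wr'
k=9: add src[4]='i' → 'wri'
k=12: add src[0]='o' → 'wrio'
k=15: add src[3]='j' → 'wrioj'
k=18: add src[6]='l' → 'wriojl'
k=21: add src[2]='k' → 'wriojlk'
k=24: add src[5]='w' → 'wriojlkw'

wriojlkw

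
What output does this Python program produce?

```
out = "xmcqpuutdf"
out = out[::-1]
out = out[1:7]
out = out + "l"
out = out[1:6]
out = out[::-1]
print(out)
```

qpuut

reverse → 'fdtuupqcmx'
slice [1:7] → 'dtuupq'
+ 'l' → 'dtuupql'
slice [1:6] → 'tuupq'
reverse → 'qpuut'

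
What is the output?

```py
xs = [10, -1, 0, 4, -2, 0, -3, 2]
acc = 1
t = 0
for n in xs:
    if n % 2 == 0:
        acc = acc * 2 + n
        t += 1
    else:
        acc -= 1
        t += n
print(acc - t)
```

n=10: even, acc = 1*2+10 = 12; t=1
n=-1: not even, acc = 12-1 = 11; t=0
n=0: even, acc = 11*2+0 = 22; t=1
n=4: even, acc = 22*2+4 = 48; t=2
n=-2: even, acc = 48*2+(-2) = 94; t=3
n=0: even, acc = 94*2+0 = 188; t=4
n=-3: not even, acc = 188-1 = 187; t=1
n=2: even, acc = 187*2+2 = 376; t=2
acc-t = 376-2 = 374

374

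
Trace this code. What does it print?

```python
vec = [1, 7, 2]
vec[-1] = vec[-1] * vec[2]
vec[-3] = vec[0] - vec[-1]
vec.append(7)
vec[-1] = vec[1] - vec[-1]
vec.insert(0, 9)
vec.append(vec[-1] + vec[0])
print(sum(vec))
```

vec[-1] = vec[-1]*vec[2] = 2*2 = 4 → [1, 7, 4]
vec[-3] = vec[0]-vec[-1] = 1-4 = -3 → [-3, 7, 4]
append 7 → [-3, 7, 4, 7]
vec[-1] = vec[1]-vec[-1] = 7-7 = 0 → [-3, 7, 4, 0]
insert 9 at 0 → [9, -3, 7, 4, 0]
append vec[-1]+vec[0] = 0+9 = 9 → [9, -3, 7, 4, 0, 9]
sum = 26

26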